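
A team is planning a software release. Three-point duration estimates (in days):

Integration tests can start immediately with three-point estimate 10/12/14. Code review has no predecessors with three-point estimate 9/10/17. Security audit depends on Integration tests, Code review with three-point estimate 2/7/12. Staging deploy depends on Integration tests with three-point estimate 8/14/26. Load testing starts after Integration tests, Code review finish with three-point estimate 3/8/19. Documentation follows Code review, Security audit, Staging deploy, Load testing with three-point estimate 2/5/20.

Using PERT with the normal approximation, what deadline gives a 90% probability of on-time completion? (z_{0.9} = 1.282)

39.5 days

te_Integration tests = (10 + 4·12 + 14)/6 = 72/6 = 12; σ²_Integration tests = ((14−10)/6)² = 0.444
te_Code review = (9 + 4·10 + 17)/6 = 66/6 = 11; σ²_Code review = ((17−9)/6)² = 1.778
te_Security audit = (2 + 4·7 + 12)/6 = 42/6 = 7; σ²_Security audit = ((12−2)/6)² = 2.778
te_Staging deploy = (8 + 4·14 + 26)/6 = 90/6 = 15; σ²_Staging deploy = ((26−8)/6)² = 9.000
te_Load testing = (3 + 4·8 + 19)/6 = 54/6 = 9; σ²_Load testing = ((19−3)/6)² = 7.111
te_Documentation = (2 + 4·5 + 20)/6 = 42/6 = 7; σ²_Documentation = ((20−2)/6)² = 9.000

Forward pass:
ES_Integration tests = 0; EF_Integration tests = 12
ES_Code review = 0; EF_Code review = 11
ES_Security audit = max(EF_Integration tests=12, EF_Code review=11) = 12; EF_Security audit = 12+7 = 19
ES_Staging deploy = 12; EF_Staging deploy = 12+15 = 27
ES_Load testing = max(EF_Integration tests=12, EF_Code review=11) = 12; EF_Load testing = 12+9 = 21
ES_Documentation = max(EF_Code review=11, EF_Security audit=19, EF_Staging deploy=27, EF_Load testing=21) = 27; EF_Documentation = 27+7 = 34
Expected project duration μ = 34 days. Critical path: Integration tests → Staging deploy → Documentation.

Variance along critical path = 0.444 + 9.000 + 9.000 = 18.444; σ = 4.295 days.
D = μ + z·σ = 34 + 1.282·4.295 = 39.5 days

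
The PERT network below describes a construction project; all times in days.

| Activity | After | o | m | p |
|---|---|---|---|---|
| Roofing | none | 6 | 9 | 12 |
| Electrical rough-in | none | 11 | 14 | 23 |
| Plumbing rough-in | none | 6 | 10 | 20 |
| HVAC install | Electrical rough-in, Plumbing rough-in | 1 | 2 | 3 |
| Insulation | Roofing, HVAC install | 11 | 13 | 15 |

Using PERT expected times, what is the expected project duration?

te_Roofing = (6 + 4·9 + 12)/6 = 54/6 = 9
te_Electrical rough-in = (11 + 4·14 + 23)/6 = 90/6 = 15
te_Plumbing rough-in = (6 + 4·10 + 20)/6 = 66/6 = 11
te_HVAC install = (1 + 4·2 + 3)/6 = 12/6 = 2
te_Insulation = (11 + 4·13 + 15)/6 = 78/6 = 13

Forward pass:
ES_Roofing = 0; EF_Roofing = 9
ES_Electrical rough-in = 0; EF_Electrical rough-in = 15
ES_Plumbing rough-in = 0; EF_Plumbing rough-in = 11
ES_HVAC install = max(EF_Electrical rough-in=15, EF_Plumbing rough-in=11) = 15; EF_HVAC install = 15+2 = 17
ES_Insulation = max(EF_Roofing=9, EF_HVAC install=17) = 17; EF_Insulation = 17+13 = 30
Expected project duration μ = 30 days. Critical path: Electrical rough-in → HVAC install → Insulation.

30 days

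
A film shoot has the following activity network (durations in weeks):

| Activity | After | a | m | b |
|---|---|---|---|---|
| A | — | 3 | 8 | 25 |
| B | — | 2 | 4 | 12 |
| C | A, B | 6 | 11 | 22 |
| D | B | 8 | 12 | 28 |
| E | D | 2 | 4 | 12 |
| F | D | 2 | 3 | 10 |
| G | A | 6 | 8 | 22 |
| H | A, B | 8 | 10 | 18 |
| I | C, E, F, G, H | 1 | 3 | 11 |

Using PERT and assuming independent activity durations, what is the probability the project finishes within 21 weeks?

0.056

te_A = (3 + 4·8 + 25)/6 = 60/6 = 10; σ²_A = ((25−3)/6)² = 13.444
te_B = (2 + 4·4 + 12)/6 = 30/6 = 5; σ²_B = ((12−2)/6)² = 2.778
te_C = (6 + 4·11 + 22)/6 = 72/6 = 12; σ²_C = ((22−6)/6)² = 7.111
te_D = (8 + 4·12 + 28)/6 = 84/6 = 14; σ²_D = ((28−8)/6)² = 11.111
te_E = (2 + 4·4 + 12)/6 = 30/6 = 5; σ²_E = ((12−2)/6)² = 2.778
te_F = (2 + 4·3 + 10)/6 = 24/6 = 4; σ²_F = ((10−2)/6)² = 1.778
te_G = (6 + 4·8 + 22)/6 = 60/6 = 10; σ²_G = ((22−6)/6)² = 7.111
te_H = (8 + 4·10 + 18)/6 = 66/6 = 11; σ²_H = ((18−8)/6)² = 2.778
te_I = (1 + 4·3 + 11)/6 = 24/6 = 4; σ²_I = ((11−1)/6)² = 2.778

Forward pass:
ES_A = 0; EF_A = 10
ES_B = 0; EF_B = 5
ES_C = max(EF_A=10, EF_B=5) = 10; EF_C = 10+12 = 22
ES_D = 5; EF_D = 5+14 = 19
ES_E = 19; EF_E = 19+5 = 24
ES_F = 19; EF_F = 19+4 = 23
ES_G = 10; EF_G = 10+10 = 20
ES_H = max(EF_A=10, EF_B=5) = 10; EF_H = 10+11 = 21
ES_I = max(EF_C=22, EF_E=24, EF_F=23, EF_G=20, EF_H=21) = 24; EF_I = 24+4 = 28
Expected project duration μ = 28 weeks. Critical path: B → D → E → I.

Variance along critical path = 2.778 + 11.111 + 2.778 + 2.778 = 19.444; σ = √19.444 = 4.410 weeks.
Z = (21 − 28) / 4.410 = -1.587
P(T ≤ 21) = Φ(-1.587) ≈ 0.056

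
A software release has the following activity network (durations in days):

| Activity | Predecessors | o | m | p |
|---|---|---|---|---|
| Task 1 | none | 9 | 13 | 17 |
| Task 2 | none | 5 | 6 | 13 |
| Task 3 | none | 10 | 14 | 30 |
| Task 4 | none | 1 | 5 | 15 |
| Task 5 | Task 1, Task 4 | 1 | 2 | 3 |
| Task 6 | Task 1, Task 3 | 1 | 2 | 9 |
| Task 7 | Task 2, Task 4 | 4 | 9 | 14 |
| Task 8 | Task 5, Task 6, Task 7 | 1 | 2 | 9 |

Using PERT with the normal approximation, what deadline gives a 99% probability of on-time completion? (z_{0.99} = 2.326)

te_Task 1 = (9 + 4·13 + 17)/6 = 78/6 = 13; σ²_Task 1 = ((17−9)/6)² = 1.778
te_Task 2 = (5 + 4·6 + 13)/6 = 42/6 = 7; σ²_Task 2 = ((13−5)/6)² = 1.778
te_Task 3 = (10 + 4·14 + 30)/6 = 96/6 = 16; σ²_Task 3 = ((30−10)/6)² = 11.111
te_Task 4 = (1 + 4·5 + 15)/6 = 36/6 = 6; σ²_Task 4 = ((15−1)/6)² = 5.444
te_Task 5 = (1 + 4·2 + 3)/6 = 12/6 = 2; σ²_Task 5 = ((3−1)/6)² = 0.111
te_Task 6 = (1 + 4·2 + 9)/6 = 18/6 = 3; σ²_Task 6 = ((9−1)/6)² = 1.778
te_Task 7 = (4 + 4·9 + 14)/6 = 54/6 = 9; σ²_Task 7 = ((14−4)/6)² = 2.778
te_Task 8 = (1 + 4·2 + 9)/6 = 18/6 = 3; σ²_Task 8 = ((9−1)/6)² = 1.778

Forward pass:
ES_Task 1 = 0; EF_Task 1 = 13
ES_Task 2 = 0; EF_Task 2 = 7
ES_Task 3 = 0; EF_Task 3 = 16
ES_Task 4 = 0; EF_Task 4 = 6
ES_Task 5 = max(EF_Task 1=13, EF_Task 4=6) = 13; EF_Task 5 = 13+2 = 15
ES_Task 6 = max(EF_Task 1=13, EF_Task 3=16) = 16; EF_Task 6 = 16+3 = 19
ES_Task 7 = max(EF_Task 2=7, EF_Task 4=6) = 7; EF_Task 7 = 7+9 = 16
ES_Task 8 = max(EF_Task 5=15, EF_Task 6=19, EF_Task 7=16) = 19; EF_Task 8 = 19+3 = 22
Expected project duration μ = 22 days. Critical path: Task 3 → Task 6 → Task 8.

Variance along critical path = 11.111 + 1.778 + 1.778 = 14.667; σ = 3.830 days.
D = μ + z·σ = 22 + 2.326·3.830 = 30.9 days

30.9 days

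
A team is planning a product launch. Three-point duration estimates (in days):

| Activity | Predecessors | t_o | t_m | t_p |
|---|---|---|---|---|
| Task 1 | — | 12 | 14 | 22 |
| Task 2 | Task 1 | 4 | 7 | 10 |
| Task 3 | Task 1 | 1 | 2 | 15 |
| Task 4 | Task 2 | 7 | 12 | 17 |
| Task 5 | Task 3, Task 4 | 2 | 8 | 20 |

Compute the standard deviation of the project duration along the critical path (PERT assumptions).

3.94 days

te_Task 1 = (12 + 4·14 + 22)/6 = 90/6 = 15; σ²_Task 1 = ((22−12)/6)² = 2.778
te_Task 2 = (4 + 4·7 + 10)/6 = 42/6 = 7; σ²_Task 2 = ((10−4)/6)² = 1.000
te_Task 3 = (1 + 4·2 + 15)/6 = 24/6 = 4; σ²_Task 3 = ((15−1)/6)² = 5.444
te_Task 4 = (7 + 4·12 + 17)/6 = 72/6 = 12; σ²_Task 4 = ((17−7)/6)² = 2.778
te_Task 5 = (2 + 4·8 + 20)/6 = 54/6 = 9; σ²_Task 5 = ((20−2)/6)² = 9.000

Forward pass:
ES_Task 1 = 0; EF_Task 1 = 15
ES_Task 2 = 15; EF_Task 2 = 15+7 = 22
ES_Task 3 = 15; EF_Task 3 = 15+4 = 19
ES_Task 4 = 22; EF_Task 4 = 22+12 = 34
ES_Task 5 = max(EF_Task 3=19, EF_Task 4=34) = 34; EF_Task 5 = 34+9 = 43
Expected project duration μ = 43 days. Critical path: Task 1 → Task 2 → Task 4 → Task 5.

Variance along critical path = 2.778 + 1.000 + 2.778 + 9.000 = 15.556
σ = √15.556 = 3.944 days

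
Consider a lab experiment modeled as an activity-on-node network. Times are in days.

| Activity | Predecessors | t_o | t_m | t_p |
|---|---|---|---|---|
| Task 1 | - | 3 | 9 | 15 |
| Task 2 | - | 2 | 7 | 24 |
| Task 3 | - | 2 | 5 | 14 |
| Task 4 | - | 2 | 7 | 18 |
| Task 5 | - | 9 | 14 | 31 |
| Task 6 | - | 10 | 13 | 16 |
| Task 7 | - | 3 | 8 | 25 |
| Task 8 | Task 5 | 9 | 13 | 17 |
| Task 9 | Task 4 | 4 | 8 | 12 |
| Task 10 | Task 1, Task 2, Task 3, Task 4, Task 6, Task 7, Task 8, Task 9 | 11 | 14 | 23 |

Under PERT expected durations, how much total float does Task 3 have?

te_Task 1 = (3 + 4·9 + 15)/6 = 54/6 = 9
te_Task 2 = (2 + 4·7 + 24)/6 = 54/6 = 9
te_Task 3 = (2 + 4·5 + 14)/6 = 36/6 = 6
te_Task 4 = (2 + 4·7 + 18)/6 = 48/6 = 8
te_Task 5 = (9 + 4·14 + 31)/6 = 96/6 = 16
te_Task 6 = (10 + 4·13 + 16)/6 = 78/6 = 13
te_Task 7 = (3 + 4·8 + 25)/6 = 60/6 = 10
te_Task 8 = (9 + 4·13 + 17)/6 = 78/6 = 13
te_Task 9 = (4 + 4·8 + 12)/6 = 48/6 = 8
te_Task 10 = (11 + 4·14 + 23)/6 = 90/6 = 15

Forward pass:
ES_Task 1 = 0; EF_Task 1 = 9
ES_Task 2 = 0; EF_Task 2 = 9
ES_Task 3 = 0; EF_Task 3 = 6
ES_Task 4 = 0; EF_Task 4 = 8
ES_Task 5 = 0; EF_Task 5 = 16
ES_Task 6 = 0; EF_Task 6 = 13
ES_Task 7 = 0; EF_Task 7 = 10
ES_Task 8 = 16; EF_Task 8 = 16+13 = 29
ES_Task 9 = 8; EF_Task 9 = 8+8 = 16
ES_Task 10 = max(EF_Task 1=9, EF_Task 2=9, EF_Task 3=6, EF_Task 4=8, EF_Task 6=13, EF_Task 7=10, EF_Task 8=29, EF_Task 9=16) = 29; EF_Task 10 = 29+15 = 44
Expected project duration μ = 44 days. Critical path: Task 5 → Task 8 → Task 10.

Backward pass:
LF_Task 10 = 44; LS_Task 10 = 44−15 = 29
LF_Task 9 = LS_Task 10 = 29; LS_Task 9 = 29−8 = 21
LF_Task 8 = LS_Task 10 = 29; LS_Task 8 = 29−13 = 16
LF_Task 7 = LS_Task 10 = 29; LS_Task 7 = 29−10 = 19
LF_Task 6 = LS_Task 10 = 29; LS_Task 6 = 29−13 = 16
LF_Task 5 = LS_Task 8 = 16; LS_Task 5 = 16−16 = 0
LF_Task 4 = min(LS_Task 9=21, LS_Task 10=29) = 21; LS_Task 4 = 21−8 = 13
LF_Task 3 = LS_Task 10 = 29; LS_Task 3 = 29−6 = 23
LF_Task 2 = LS_Task 10 = 29; LS_Task 2 = 29−9 = 20
LF_Task 1 = LS_Task 10 = 29; LS_Task 1 = 29−9 = 20
Slack_Task 3 = LS_Task 3 − ES_Task 3 = 23 − 0 = 23

23 days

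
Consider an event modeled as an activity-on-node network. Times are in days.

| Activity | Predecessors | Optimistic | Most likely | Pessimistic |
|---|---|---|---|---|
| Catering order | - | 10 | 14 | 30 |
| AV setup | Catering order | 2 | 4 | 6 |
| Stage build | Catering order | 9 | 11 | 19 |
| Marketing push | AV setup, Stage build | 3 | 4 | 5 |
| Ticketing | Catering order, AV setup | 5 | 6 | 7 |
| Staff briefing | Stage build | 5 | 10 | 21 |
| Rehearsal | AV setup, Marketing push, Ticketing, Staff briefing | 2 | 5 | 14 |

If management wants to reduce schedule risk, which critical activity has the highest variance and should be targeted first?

te_Catering order = (10 + 4·14 + 30)/6 = 96/6 = 16; σ²_Catering order = ((30−10)/6)² = 11.111
te_AV setup = (2 + 4·4 + 6)/6 = 24/6 = 4; σ²_AV setup = ((6−2)/6)² = 0.444
te_Stage build = (9 + 4·11 + 19)/6 = 72/6 = 12; σ²_Stage build = ((19−9)/6)² = 2.778
te_Marketing push = (3 + 4·4 + 5)/6 = 24/6 = 4; σ²_Marketing push = ((5−3)/6)² = 0.111
te_Ticketing = (5 + 4·6 + 7)/6 = 36/6 = 6; σ²_Ticketing = ((7−5)/6)² = 0.111
te_Staff briefing = (5 + 4·10 + 21)/6 = 66/6 = 11; σ²_Staff briefing = ((21−5)/6)² = 7.111
te_Rehearsal = (2 + 4·5 + 14)/6 = 36/6 = 6; σ²_Rehearsal = ((14−2)/6)² = 4.000

Forward pass:
ES_Catering order = 0; EF_Catering order = 16
ES_AV setup = 16; EF_AV setup = 16+4 = 20
ES_Stage build = 16; EF_Stage build = 16+12 = 28
ES_Marketing push = max(EF_AV setup=20, EF_Stage build=28) = 28; EF_Marketing push = 28+4 = 32
ES_Ticketing = max(EF_Catering order=16, EF_AV setup=20) = 20; EF_Ticketing = 20+6 = 26
ES_Staff briefing = 28; EF_Staff briefing = 28+11 = 39
ES_Rehearsal = max(EF_AV setup=20, EF_Marketing push=32, EF_Ticketing=26, EF_Staff briefing=39) = 39; EF_Rehearsal = 39+6 = 45
Expected project duration μ = 45 days. Critical path: Catering order → Stage build → Staff briefing → Rehearsal.

Variances on critical path: σ²_Catering order=11.111, σ²_Stage build=2.778, σ²_Staff briefing=7.111, σ²_Rehearsal=4.000.
Largest is σ²_Catering order = 11.111.

Catering order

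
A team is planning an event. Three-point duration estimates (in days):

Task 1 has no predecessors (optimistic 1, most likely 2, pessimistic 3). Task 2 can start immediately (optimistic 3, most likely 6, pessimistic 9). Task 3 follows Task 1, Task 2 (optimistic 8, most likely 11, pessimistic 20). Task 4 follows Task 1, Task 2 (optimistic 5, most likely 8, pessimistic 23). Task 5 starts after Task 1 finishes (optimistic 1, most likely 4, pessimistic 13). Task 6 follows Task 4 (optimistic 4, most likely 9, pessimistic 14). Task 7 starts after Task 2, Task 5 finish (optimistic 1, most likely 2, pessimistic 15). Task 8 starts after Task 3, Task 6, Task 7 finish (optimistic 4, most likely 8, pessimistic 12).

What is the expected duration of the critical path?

33 days

te_Task 1 = (1 + 4·2 + 3)/6 = 12/6 = 2
te_Task 2 = (3 + 4·6 + 9)/6 = 36/6 = 6
te_Task 3 = (8 + 4·11 + 20)/6 = 72/6 = 12
te_Task 4 = (5 + 4·8 + 23)/6 = 60/6 = 10
te_Task 5 = (1 + 4·4 + 13)/6 = 30/6 = 5
te_Task 6 = (4 + 4·9 + 14)/6 = 54/6 = 9
te_Task 7 = (1 + 4·2 + 15)/6 = 24/6 = 4
te_Task 8 = (4 + 4·8 + 12)/6 = 48/6 = 8

Forward pass:
ES_Task 1 = 0; EF_Task 1 = 2
ES_Task 2 = 0; EF_Task 2 = 6
ES_Task 3 = max(EF_Task 1=2, EF_Task 2=6) = 6; EF_Task 3 = 6+12 = 18
ES_Task 4 = max(EF_Task 1=2, EF_Task 2=6) = 6; EF_Task 4 = 6+10 = 16
ES_Task 5 = 2; EF_Task 5 = 2+5 = 7
ES_Task 6 = 16; EF_Task 6 = 16+9 = 25
ES_Task 7 = max(EF_Task 2=6, EF_Task 5=7) = 7; EF_Task 7 = 7+4 = 11
ES_Task 8 = max(EF_Task 3=18, EF_Task 6=25, EF_Task 7=11) = 25; EF_Task 8 = 25+8 = 33
Expected project duration μ = 33 days. Critical path: Task 2 → Task 4 → Task 6 → Task 8.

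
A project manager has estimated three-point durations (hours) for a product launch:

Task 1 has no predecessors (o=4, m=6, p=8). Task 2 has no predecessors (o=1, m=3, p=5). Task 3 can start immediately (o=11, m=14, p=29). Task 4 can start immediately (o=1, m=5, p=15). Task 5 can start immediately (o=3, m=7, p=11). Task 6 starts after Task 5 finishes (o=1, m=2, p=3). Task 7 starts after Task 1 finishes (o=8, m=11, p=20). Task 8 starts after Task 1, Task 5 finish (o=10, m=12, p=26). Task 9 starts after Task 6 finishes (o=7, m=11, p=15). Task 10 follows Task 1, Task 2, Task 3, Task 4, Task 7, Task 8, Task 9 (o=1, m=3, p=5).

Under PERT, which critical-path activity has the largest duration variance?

te_Task 1 = (4 + 4·6 + 8)/6 = 36/6 = 6; σ²_Task 1 = ((8−4)/6)² = 0.444
te_Task 2 = (1 + 4·3 + 5)/6 = 18/6 = 3; σ²_Task 2 = ((5−1)/6)² = 0.444
te_Task 3 = (11 + 4·14 + 29)/6 = 96/6 = 16; σ²_Task 3 = ((29−11)/6)² = 9.000
te_Task 4 = (1 + 4·5 + 15)/6 = 36/6 = 6; σ²_Task 4 = ((15−1)/6)² = 5.444
te_Task 5 = (3 + 4·7 + 11)/6 = 42/6 = 7; σ²_Task 5 = ((11−3)/6)² = 1.778
te_Task 6 = (1 + 4·2 + 3)/6 = 12/6 = 2; σ²_Task 6 = ((3−1)/6)² = 0.111
te_Task 7 = (8 + 4·11 + 20)/6 = 72/6 = 12; σ²_Task 7 = ((20−8)/6)² = 4.000
te_Task 8 = (10 + 4·12 + 26)/6 = 84/6 = 14; σ²_Task 8 = ((26−10)/6)² = 7.111
te_Task 9 = (7 + 4·11 + 15)/6 = 66/6 = 11; σ²_Task 9 = ((15−7)/6)² = 1.778
te_Task 10 = (1 + 4·3 + 5)/6 = 18/6 = 3; σ²_Task 10 = ((5−1)/6)² = 0.444

Forward pass:
ES_Task 1 = 0; EF_Task 1 = 6
ES_Task 2 = 0; EF_Task 2 = 3
ES_Task 3 = 0; EF_Task 3 = 16
ES_Task 4 = 0; EF_Task 4 = 6
ES_Task 5 = 0; EF_Task 5 = 7
ES_Task 6 = 7; EF_Task 6 = 7+2 = 9
ES_Task 7 = 6; EF_Task 7 = 6+12 = 18
ES_Task 8 = max(EF_Task 1=6, EF_Task 5=7) = 7; EF_Task 8 = 7+14 = 21
ES_Task 9 = 9; EF_Task 9 = 9+11 = 20
ES_Task 10 = max(EF_Task 1=6, EF_Task 2=3, EF_Task 3=16, EF_Task 4=6, EF_Task 7=18, EF_Task 8=21, EF_Task 9=20) = 21; EF_Task 10 = 21+3 = 24
Expected project duration μ = 24 hours. Critical path: Task 5 → Task 8 → Task 10.

Variances on critical path: σ²_Task 5=1.778, σ²_Task 8=7.111, σ²_Task 10=0.444.
Largest is σ²_Task 8 = 7.111.

Task 8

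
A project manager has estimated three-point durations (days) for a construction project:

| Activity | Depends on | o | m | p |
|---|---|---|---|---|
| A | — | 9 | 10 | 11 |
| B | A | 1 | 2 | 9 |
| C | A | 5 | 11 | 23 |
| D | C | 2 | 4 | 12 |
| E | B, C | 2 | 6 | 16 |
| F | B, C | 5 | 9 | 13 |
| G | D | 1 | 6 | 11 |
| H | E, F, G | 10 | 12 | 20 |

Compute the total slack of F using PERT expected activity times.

2 days

te_A = (9 + 4·10 + 11)/6 = 60/6 = 10
te_B = (1 + 4·2 + 9)/6 = 18/6 = 3
te_C = (5 + 4·11 + 23)/6 = 72/6 = 12
te_D = (2 + 4·4 + 12)/6 = 30/6 = 5
te_E = (2 + 4·6 + 16)/6 = 42/6 = 7
te_F = (5 + 4·9 + 13)/6 = 54/6 = 9
te_G = (1 + 4·6 + 11)/6 = 36/6 = 6
te_H = (10 + 4·12 + 20)/6 = 78/6 = 13

Forward pass:
ES_A = 0; EF_A = 10
ES_B = 10; EF_B = 10+3 = 13
ES_C = 10; EF_C = 10+12 = 22
ES_D = 22; EF_D = 22+5 = 27
ES_E = max(EF_B=13, EF_C=22) = 22; EF_E = 22+7 = 29
ES_F = max(EF_B=13, EF_C=22) = 22; EF_F = 22+9 = 31
ES_G = 27; EF_G = 27+6 = 33
ES_H = max(EF_E=29, EF_F=31, EF_G=33) = 33; EF_H = 33+13 = 46
Expected project duration μ = 46 days. Critical path: A → C → D → G → H.

Backward pass:
LF_H = 46; LS_H = 46−13 = 33
LF_G = LS_H = 33; LS_G = 33−6 = 27
LF_F = LS_H = 33; LS_F = 33−9 = 24
LF_E = LS_H = 33; LS_E = 33−7 = 26
LF_D = LS_G = 27; LS_D = 27−5 = 22
LF_C = min(LS_D=22, LS_E=26, LS_F=24) = 22; LS_C = 22−12 = 10
LF_B = min(LS_E=26, LS_F=24) = 24; LS_B = 24−3 = 21
LF_A = min(LS_B=21, LS_C=10) = 10; LS_A = 10−10 = 0
Slack_F = LS_F − ES_F = 24 − 22 = 2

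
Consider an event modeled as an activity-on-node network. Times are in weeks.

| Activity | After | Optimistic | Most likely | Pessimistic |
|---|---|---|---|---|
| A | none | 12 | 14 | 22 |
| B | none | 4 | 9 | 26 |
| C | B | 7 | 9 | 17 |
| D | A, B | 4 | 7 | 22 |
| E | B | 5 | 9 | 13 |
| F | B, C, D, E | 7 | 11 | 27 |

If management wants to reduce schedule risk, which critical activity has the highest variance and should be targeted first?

te_A = (12 + 4·14 + 22)/6 = 90/6 = 15; σ²_A = ((22−12)/6)² = 2.778
te_B = (4 + 4·9 + 26)/6 = 66/6 = 11; σ²_B = ((26−4)/6)² = 13.444
te_C = (7 + 4·9 + 17)/6 = 60/6 = 10; σ²_C = ((17−7)/6)² = 2.778
te_D = (4 + 4·7 + 22)/6 = 54/6 = 9; σ²_D = ((22−4)/6)² = 9.000
te_E = (5 + 4·9 + 13)/6 = 54/6 = 9; σ²_E = ((13−5)/6)² = 1.778
te_F = (7 + 4·11 + 27)/6 = 78/6 = 13; σ²_F = ((27−7)/6)² = 11.111

Forward pass:
ES_A = 0; EF_A = 15
ES_B = 0; EF_B = 11
ES_C = 11; EF_C = 11+10 = 21
ES_D = max(EF_A=15, EF_B=11) = 15; EF_D = 15+9 = 24
ES_E = 11; EF_E = 11+9 = 20
ES_F = max(EF_B=11, EF_C=21, EF_D=24, EF_E=20) = 24; EF_F = 24+13 = 37
Expected project duration μ = 37 weeks. Critical path: A → D → F.

Variances on critical path: σ²_A=2.778, σ²_D=9.000, σ²_F=11.111.
Largest is σ²_F = 11.111.

F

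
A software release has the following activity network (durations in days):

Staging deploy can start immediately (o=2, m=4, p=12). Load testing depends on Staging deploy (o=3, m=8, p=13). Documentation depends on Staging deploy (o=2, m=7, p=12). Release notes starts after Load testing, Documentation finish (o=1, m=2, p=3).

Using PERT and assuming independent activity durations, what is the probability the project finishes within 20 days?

te_Staging deploy = (2 + 4·4 + 12)/6 = 30/6 = 5; σ²_Staging deploy = ((12−2)/6)² = 2.778
te_Load testing = (3 + 4·8 + 13)/6 = 48/6 = 8; σ²_Load testing = ((13−3)/6)² = 2.778
te_Documentation = (2 + 4·7 + 12)/6 = 42/6 = 7; σ²_Documentation = ((12−2)/6)² = 2.778
te_Release notes = (1 + 4·2 + 3)/6 = 12/6 = 2; σ²_Release notes = ((3−1)/6)² = 0.111

Forward pass:
ES_Staging deploy = 0; EF_Staging deploy = 5
ES_Load testing = 5; EF_Load testing = 5+8 = 13
ES_Documentation = 5; EF_Documentation = 5+7 = 12
ES_Release notes = max(EF_Load testing=13, EF_Documentation=12) = 13; EF_Release notes = 13+2 = 15
Expected project duration μ = 15 days. Critical path: Staging deploy → Load testing → Release notes.

Variance along critical path = 2.778 + 2.778 + 0.111 = 5.667; σ = √5.667 = 2.380 days.
Z = (20 − 15) / 2.380 = 2.100
P(T ≤ 20) = Φ(2.100) ≈ 0.982

0.982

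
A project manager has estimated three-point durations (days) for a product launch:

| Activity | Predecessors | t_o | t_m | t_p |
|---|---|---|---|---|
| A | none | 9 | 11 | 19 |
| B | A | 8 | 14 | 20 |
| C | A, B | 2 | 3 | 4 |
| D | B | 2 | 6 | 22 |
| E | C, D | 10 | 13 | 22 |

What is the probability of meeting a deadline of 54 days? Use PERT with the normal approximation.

0.900

te_A = (9 + 4·11 + 19)/6 = 72/6 = 12; σ²_A = ((19−9)/6)² = 2.778
te_B = (8 + 4·14 + 20)/6 = 84/6 = 14; σ²_B = ((20−8)/6)² = 4.000
te_C = (2 + 4·3 + 4)/6 = 18/6 = 3; σ²_C = ((4−2)/6)² = 0.111
te_D = (2 + 4·6 + 22)/6 = 48/6 = 8; σ²_D = ((22−2)/6)² = 11.111
te_E = (10 + 4·13 + 22)/6 = 84/6 = 14; σ²_E = ((22−10)/6)² = 4.000

Forward pass:
ES_A = 0; EF_A = 12
ES_B = 12; EF_B = 12+14 = 26
ES_C = max(EF_A=12, EF_B=26) = 26; EF_C = 26+3 = 29
ES_D = 26; EF_D = 26+8 = 34
ES_E = max(EF_C=29, EF_D=34) = 34; EF_E = 34+14 = 48
Expected project duration μ = 48 days. Critical path: A → B → D → E.

Variance along critical path = 2.778 + 4.000 + 11.111 + 4.000 = 21.889; σ = √21.889 = 4.679 days.
Z = (54 − 48) / 4.679 = 1.282
P(T ≤ 54) = Φ(1.282) ≈ 0.900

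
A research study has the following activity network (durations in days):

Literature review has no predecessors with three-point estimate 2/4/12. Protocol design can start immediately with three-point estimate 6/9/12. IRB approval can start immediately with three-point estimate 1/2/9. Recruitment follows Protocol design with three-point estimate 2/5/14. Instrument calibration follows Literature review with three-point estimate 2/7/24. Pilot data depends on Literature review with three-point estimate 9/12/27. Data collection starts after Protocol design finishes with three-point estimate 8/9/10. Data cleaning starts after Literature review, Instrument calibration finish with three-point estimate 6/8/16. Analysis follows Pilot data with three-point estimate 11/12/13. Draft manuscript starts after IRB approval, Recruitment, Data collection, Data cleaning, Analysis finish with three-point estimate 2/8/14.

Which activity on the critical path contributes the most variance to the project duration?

Pilot data

te_Literature review = (2 + 4·4 + 12)/6 = 30/6 = 5; σ²_Literature review = ((12−2)/6)² = 2.778
te_Protocol design = (6 + 4·9 + 12)/6 = 54/6 = 9; σ²_Protocol design = ((12−6)/6)² = 1.000
te_IRB approval = (1 + 4·2 + 9)/6 = 18/6 = 3; σ²_IRB approval = ((9−1)/6)² = 1.778
te_Recruitment = (2 + 4·5 + 14)/6 = 36/6 = 6; σ²_Recruitment = ((14−2)/6)² = 4.000
te_Instrument calibration = (2 + 4·7 + 24)/6 = 54/6 = 9; σ²_Instrument calibration = ((24−2)/6)² = 13.444
te_Pilot data = (9 + 4·12 + 27)/6 = 84/6 = 14; σ²_Pilot data = ((27−9)/6)² = 9.000
te_Data collection = (8 + 4·9 + 10)/6 = 54/6 = 9; σ²_Data collection = ((10−8)/6)² = 0.111
te_Data cleaning = (6 + 4·8 + 16)/6 = 54/6 = 9; σ²_Data cleaning = ((16−6)/6)² = 2.778
te_Analysis = (11 + 4·12 + 13)/6 = 72/6 = 12; σ²_Analysis = ((13−11)/6)² = 0.111
te_Draft manuscript = (2 + 4·8 + 14)/6 = 48/6 = 8; σ²_Draft manuscript = ((14−2)/6)² = 4.000

Forward pass:
ES_Literature review = 0; EF_Literature review = 5
ES_Protocol design = 0; EF_Protocol design = 9
ES_IRB approval = 0; EF_IRB approval = 3
ES_Recruitment = 9; EF_Recruitment = 9+6 = 15
ES_Instrument calibration = 5; EF_Instrument calibration = 5+9 = 14
ES_Pilot data = 5; EF_Pilot data = 5+14 = 19
ES_Data collection = 9; EF_Data collection = 9+9 = 18
ES_Data cleaning = max(EF_Literature review=5, EF_Instrument calibration=14) = 14; EF_Data cleaning = 14+9 = 23
ES_Analysis = 19; EF_Analysis = 19+12 = 31
ES_Draft manuscript = max(EF_IRB approval=3, EF_Recruitment=15, EF_Data collection=18, EF_Data cleaning=23, EF_Analysis=31) = 31; EF_Draft manuscript = 31+8 = 39
Expected project duration μ = 39 days. Critical path: Literature review → Pilot data → Analysis → Draft manuscript.

Variances on critical path: σ²_Literature review=2.778, σ²_Pilot data=9.000, σ²_Analysis=0.111, σ²_Draft manuscript=4.000.
Largest is σ²_Pilot data = 9.000.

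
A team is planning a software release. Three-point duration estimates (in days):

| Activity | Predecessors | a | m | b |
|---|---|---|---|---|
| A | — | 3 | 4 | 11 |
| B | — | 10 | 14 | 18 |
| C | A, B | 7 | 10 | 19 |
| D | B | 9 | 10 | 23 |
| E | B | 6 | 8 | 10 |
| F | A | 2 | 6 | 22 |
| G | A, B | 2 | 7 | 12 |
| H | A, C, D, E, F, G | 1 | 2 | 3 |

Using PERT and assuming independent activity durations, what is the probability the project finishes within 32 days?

te_A = (3 + 4·4 + 11)/6 = 30/6 = 5; σ²_A = ((11−3)/6)² = 1.778
te_B = (10 + 4·14 + 18)/6 = 84/6 = 14; σ²_B = ((18−10)/6)² = 1.778
te_C = (7 + 4·10 + 19)/6 = 66/6 = 11; σ²_C = ((19−7)/6)² = 4.000
te_D = (9 + 4·10 + 23)/6 = 72/6 = 12; σ²_D = ((23−9)/6)² = 5.444
te_E = (6 + 4·8 + 10)/6 = 48/6 = 8; σ²_E = ((10−6)/6)² = 0.444
te_F = (2 + 4·6 + 22)/6 = 48/6 = 8; σ²_F = ((22−2)/6)² = 11.111
te_G = (2 + 4·7 + 12)/6 = 42/6 = 7; σ²_G = ((12−2)/6)² = 2.778
te_H = (1 + 4·2 + 3)/6 = 12/6 = 2; σ²_H = ((3−1)/6)² = 0.111

Forward pass:
ES_A = 0; EF_A = 5
ES_B = 0; EF_B = 14
ES_C = max(EF_A=5, EF_B=14) = 14; EF_C = 14+11 = 25
ES_D = 14; EF_D = 14+12 = 26
ES_E = 14; EF_E = 14+8 = 22
ES_F = 5; EF_F = 5+8 = 13
ES_G = max(EF_A=5, EF_B=14) = 14; EF_G = 14+7 = 21
ES_H = max(EF_A=5, EF_C=25, EF_D=26, EF_E=22, EF_F=13, EF_G=21) = 26; EF_H = 26+2 = 28
Expected project duration μ = 28 days. Critical path: B → D → H.

Variance along critical path = 1.778 + 5.444 + 0.111 = 7.333; σ = √7.333 = 2.708 days.
Z = (32 − 28) / 2.708 = 1.477
P(T ≤ 32) = Φ(1.477) ≈ 0.930

0.930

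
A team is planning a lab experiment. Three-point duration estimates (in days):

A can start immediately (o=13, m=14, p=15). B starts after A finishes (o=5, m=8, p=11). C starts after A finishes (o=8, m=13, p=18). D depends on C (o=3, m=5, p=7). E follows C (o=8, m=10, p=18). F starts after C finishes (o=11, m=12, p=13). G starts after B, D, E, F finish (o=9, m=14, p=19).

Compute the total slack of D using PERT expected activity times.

te_A = (13 + 4·14 + 15)/6 = 84/6 = 14
te_B = (5 + 4·8 + 11)/6 = 48/6 = 8
te_C = (8 + 4·13 + 18)/6 = 78/6 = 13
te_D = (3 + 4·5 + 7)/6 = 30/6 = 5
te_E = (8 + 4·10 + 18)/6 = 66/6 = 11
te_F = (11 + 4·12 + 13)/6 = 72/6 = 12
te_G = (9 + 4·14 + 19)/6 = 84/6 = 14

Forward pass:
ES_A = 0; EF_A = 14
ES_B = 14; EF_B = 14+8 = 22
ES_C = 14; EF_C = 14+13 = 27
ES_D = 27; EF_D = 27+5 = 32
ES_E = 27; EF_E = 27+11 = 38
ES_F = 27; EF_F = 27+12 = 39
ES_G = max(EF_B=22, EF_D=32, EF_E=38, EF_F=39) = 39; EF_G = 39+14 = 53
Expected project duration μ = 53 days. Critical path: A → C → F → G.

Backward pass:
LF_G = 53; LS_G = 53−14 = 39
LF_F = LS_G = 39; LS_F = 39−12 = 27
LF_E = LS_G = 39; LS_E = 39−11 = 28
LF_D = LS_G = 39; LS_D = 39−5 = 34
LF_C = min(LS_D=34, LS_E=28, LS_F=27) = 27; LS_C = 27−13 = 14
LF_B = LS_G = 39; LS_B = 39−8 = 31
LF_A = min(LS_B=31, LS_C=14) = 14; LS_A = 14−14 = 0
Slack_D = LS_D − ES_D = 34 − 27 = 7

7 days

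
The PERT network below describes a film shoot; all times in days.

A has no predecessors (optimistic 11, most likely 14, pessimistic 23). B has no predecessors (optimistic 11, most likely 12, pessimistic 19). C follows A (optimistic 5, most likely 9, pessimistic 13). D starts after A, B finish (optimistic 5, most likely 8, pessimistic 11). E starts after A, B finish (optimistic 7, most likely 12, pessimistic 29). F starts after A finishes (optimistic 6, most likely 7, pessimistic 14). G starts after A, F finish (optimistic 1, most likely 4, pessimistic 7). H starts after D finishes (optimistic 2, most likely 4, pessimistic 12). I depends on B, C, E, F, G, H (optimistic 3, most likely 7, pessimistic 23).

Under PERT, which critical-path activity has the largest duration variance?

E

te_A = (11 + 4·14 + 23)/6 = 90/6 = 15; σ²_A = ((23−11)/6)² = 4.000
te_B = (11 + 4·12 + 19)/6 = 78/6 = 13; σ²_B = ((19−11)/6)² = 1.778
te_C = (5 + 4·9 + 13)/6 = 54/6 = 9; σ²_C = ((13−5)/6)² = 1.778
te_D = (5 + 4·8 + 11)/6 = 48/6 = 8; σ²_D = ((11−5)/6)² = 1.000
te_E = (7 + 4·12 + 29)/6 = 84/6 = 14; σ²_E = ((29−7)/6)² = 13.444
te_F = (6 + 4·7 + 14)/6 = 48/6 = 8; σ²_F = ((14−6)/6)² = 1.778
te_G = (1 + 4·4 + 7)/6 = 24/6 = 4; σ²_G = ((7−1)/6)² = 1.000
te_H = (2 + 4·4 + 12)/6 = 30/6 = 5; σ²_H = ((12−2)/6)² = 2.778
te_I = (3 + 4·7 + 23)/6 = 54/6 = 9; σ²_I = ((23−3)/6)² = 11.111

Forward pass:
ES_A = 0; EF_A = 15
ES_B = 0; EF_B = 13
ES_C = 15; EF_C = 15+9 = 24
ES_D = max(EF_A=15, EF_B=13) = 15; EF_D = 15+8 = 23
ES_E = max(EF_A=15, EF_B=13) = 15; EF_E = 15+14 = 29
ES_F = 15; EF_F = 15+8 = 23
ES_G = max(EF_A=15, EF_F=23) = 23; EF_G = 23+4 = 27
ES_H = 23; EF_H = 23+5 = 28
ES_I = max(EF_B=13, EF_C=24, EF_E=29, EF_F=23, EF_G=27, EF_H=28) = 29; EF_I = 29+9 = 38
Expected project duration μ = 38 days. Critical path: A → E → I.

Variances on critical path: σ²_A=4.000, σ²_E=13.444, σ²_I=11.111.
Largest is σ²_E = 13.444.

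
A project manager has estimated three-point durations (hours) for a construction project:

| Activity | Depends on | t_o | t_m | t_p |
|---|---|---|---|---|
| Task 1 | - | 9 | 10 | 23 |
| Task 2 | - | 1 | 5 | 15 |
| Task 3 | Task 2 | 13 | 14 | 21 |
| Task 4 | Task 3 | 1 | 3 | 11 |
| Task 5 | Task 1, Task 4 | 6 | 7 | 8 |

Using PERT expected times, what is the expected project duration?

te_Task 1 = (9 + 4·10 + 23)/6 = 72/6 = 12
te_Task 2 = (1 + 4·5 + 15)/6 = 36/6 = 6
te_Task 3 = (13 + 4·14 + 21)/6 = 90/6 = 15
te_Task 4 = (1 + 4·3 + 11)/6 = 24/6 = 4
te_Task 5 = (6 + 4·7 + 8)/6 = 42/6 = 7

Forward pass:
ES_Task 1 = 0; EF_Task 1 = 12
ES_Task 2 = 0; EF_Task 2 = 6
ES_Task 3 = 6; EF_Task 3 = 6+15 = 21
ES_Task 4 = 21; EF_Task 4 = 21+4 = 25
ES_Task 5 = max(EF_Task 1=12, EF_Task 4=25) = 25; EF_Task 5 = 25+7 = 32
Expected project duration μ = 32 hours. Critical path: Task 2 → Task 3 → Task 4 → Task 5.

32 hours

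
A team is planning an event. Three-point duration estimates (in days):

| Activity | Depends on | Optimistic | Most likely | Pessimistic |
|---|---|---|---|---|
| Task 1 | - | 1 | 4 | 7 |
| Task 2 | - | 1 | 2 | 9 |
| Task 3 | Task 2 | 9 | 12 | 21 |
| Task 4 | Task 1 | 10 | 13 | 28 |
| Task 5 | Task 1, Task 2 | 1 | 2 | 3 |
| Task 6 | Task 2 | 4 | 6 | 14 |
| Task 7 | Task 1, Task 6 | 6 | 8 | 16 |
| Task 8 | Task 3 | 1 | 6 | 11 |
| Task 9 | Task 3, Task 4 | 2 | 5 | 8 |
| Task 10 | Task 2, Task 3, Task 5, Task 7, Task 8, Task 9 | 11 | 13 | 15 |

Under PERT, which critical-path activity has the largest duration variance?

te_Task 1 = (1 + 4·4 + 7)/6 = 24/6 = 4; σ²_Task 1 = ((7−1)/6)² = 1.000
te_Task 2 = (1 + 4·2 + 9)/6 = 18/6 = 3; σ²_Task 2 = ((9−1)/6)² = 1.778
te_Task 3 = (9 + 4·12 + 21)/6 = 78/6 = 13; σ²_Task 3 = ((21−9)/6)² = 4.000
te_Task 4 = (10 + 4·13 + 28)/6 = 90/6 = 15; σ²_Task 4 = ((28−10)/6)² = 9.000
te_Task 5 = (1 + 4·2 + 3)/6 = 12/6 = 2; σ²_Task 5 = ((3−1)/6)² = 0.111
te_Task 6 = (4 + 4·6 + 14)/6 = 42/6 = 7; σ²_Task 6 = ((14−4)/6)² = 2.778
te_Task 7 = (6 + 4·8 + 16)/6 = 54/6 = 9; σ²_Task 7 = ((16−6)/6)² = 2.778
te_Task 8 = (1 + 4·6 + 11)/6 = 36/6 = 6; σ²_Task 8 = ((11−1)/6)² = 2.778
te_Task 9 = (2 + 4·5 + 8)/6 = 30/6 = 5; σ²_Task 9 = ((8−2)/6)² = 1.000
te_Task 10 = (11 + 4·13 + 15)/6 = 78/6 = 13; σ²_Task 10 = ((15−11)/6)² = 0.444

Forward pass:
ES_Task 1 = 0; EF_Task 1 = 4
ES_Task 2 = 0; EF_Task 2 = 3
ES_Task 3 = 3; EF_Task 3 = 3+13 = 16
ES_Task 4 = 4; EF_Task 4 = 4+15 = 19
ES_Task 5 = max(EF_Task 1=4, EF_Task 2=3) = 4; EF_Task 5 = 4+2 = 6
ES_Task 6 = 3; EF_Task 6 = 3+7 = 10
ES_Task 7 = max(EF_Task 1=4, EF_Task 6=10) = 10; EF_Task 7 = 10+9 = 19
ES_Task 8 = 16; EF_Task 8 = 16+6 = 22
ES_Task 9 = max(EF_Task 3=16, EF_Task 4=19) = 19; EF_Task 9 = 19+5 = 24
ES_Task 10 = max(EF_Task 2=3, EF_Task 3=16, EF_Task 5=6, EF_Task 7=19, EF_Task 8=22, EF_Task 9=24) = 24; EF_Task 10 = 24+13 = 37
Expected project duration μ = 37 days. Critical path: Task 1 → Task 4 → Task 9 → Task 10.

Variances on critical path: σ²_Task 1=1.000, σ²_Task 4=9.000, σ²_Task 9=1.000, σ²_Task 10=0.444.
Largest is σ²_Task 4 = 9.000.

Task 4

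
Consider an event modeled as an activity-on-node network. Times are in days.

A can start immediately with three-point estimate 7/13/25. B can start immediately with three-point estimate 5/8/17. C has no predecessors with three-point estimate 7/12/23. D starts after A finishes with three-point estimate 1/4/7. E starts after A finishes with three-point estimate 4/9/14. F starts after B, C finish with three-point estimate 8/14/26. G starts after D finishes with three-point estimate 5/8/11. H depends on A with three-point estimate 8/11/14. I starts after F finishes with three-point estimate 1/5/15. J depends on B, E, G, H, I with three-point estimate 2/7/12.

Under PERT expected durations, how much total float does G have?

te_A = (7 + 4·13 + 25)/6 = 84/6 = 14
te_B = (5 + 4·8 + 17)/6 = 54/6 = 9
te_C = (7 + 4·12 + 23)/6 = 78/6 = 13
te_D = (1 + 4·4 + 7)/6 = 24/6 = 4
te_E = (4 + 4·9 + 14)/6 = 54/6 = 9
te_F = (8 + 4·14 + 26)/6 = 90/6 = 15
te_G = (5 + 4·8 + 11)/6 = 48/6 = 8
te_H = (8 + 4·11 + 14)/6 = 66/6 = 11
te_I = (1 + 4·5 + 15)/6 = 36/6 = 6
te_J = (2 + 4·7 + 12)/6 = 42/6 = 7

Forward pass:
ES_A = 0; EF_A = 14
ES_B = 0; EF_B = 9
ES_C = 0; EF_C = 13
ES_D = 14; EF_D = 14+4 = 18
ES_E = 14; EF_E = 14+9 = 23
ES_F = max(EF_B=9, EF_C=13) = 13; EF_F = 13+15 = 28
ES_G = 18; EF_G = 18+8 = 26
ES_H = 14; EF_H = 14+11 = 25
ES_I = 28; EF_I = 28+6 = 34
ES_J = max(EF_B=9, EF_E=23, EF_G=26, EF_H=25, EF_I=34) = 34; EF_J = 34+7 = 41
Expected project duration μ = 41 days. Critical path: C → F → I → J.

Backward pass:
LF_J = 41; LS_J = 41−7 = 34
LF_I = LS_J = 34; LS_I = 34−6 = 28
LF_H = LS_J = 34; LS_H = 34−11 = 23
LF_G = LS_J = 34; LS_G = 34−8 = 26
LF_F = LS_I = 28; LS_F = 28−15 = 13
LF_E = LS_J = 34; LS_E = 34−9 = 25
LF_D = LS_G = 26; LS_D = 26−4 = 22
LF_C = LS_F = 13; LS_C = 13−13 = 0
LF_B = min(LS_F=13, LS_J=34) = 13; LS_B = 13−9 = 4
LF_A = min(LS_D=22, LS_E=25, LS_H=23) = 22; LS_A = 22−14 = 8
Slack_G = LS_G − ES_G = 26 − 18 = 8

8 days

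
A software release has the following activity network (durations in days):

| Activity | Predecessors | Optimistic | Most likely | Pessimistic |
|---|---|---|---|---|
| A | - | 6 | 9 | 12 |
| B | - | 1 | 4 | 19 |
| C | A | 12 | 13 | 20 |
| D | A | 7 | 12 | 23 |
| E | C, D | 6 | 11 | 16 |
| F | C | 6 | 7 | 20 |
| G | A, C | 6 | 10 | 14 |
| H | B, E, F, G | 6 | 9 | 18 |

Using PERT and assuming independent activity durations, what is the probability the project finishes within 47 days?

0.834

te_A = (6 + 4·9 + 12)/6 = 54/6 = 9; σ²_A = ((12−6)/6)² = 1.000
te_B = (1 + 4·4 + 19)/6 = 36/6 = 6; σ²_B = ((19−1)/6)² = 9.000
te_C = (12 + 4·13 + 20)/6 = 84/6 = 14; σ²_C = ((20−12)/6)² = 1.778
te_D = (7 + 4·12 + 23)/6 = 78/6 = 13; σ²_D = ((23−7)/6)² = 7.111
te_E = (6 + 4·11 + 16)/6 = 66/6 = 11; σ²_E = ((16−6)/6)² = 2.778
te_F = (6 + 4·7 + 20)/6 = 54/6 = 9; σ²_F = ((20−6)/6)² = 5.444
te_G = (6 + 4·10 + 14)/6 = 60/6 = 10; σ²_G = ((14−6)/6)² = 1.778
te_H = (6 + 4·9 + 18)/6 = 60/6 = 10; σ²_H = ((18−6)/6)² = 4.000

Forward pass:
ES_A = 0; EF_A = 9
ES_B = 0; EF_B = 6
ES_C = 9; EF_C = 9+14 = 23
ES_D = 9; EF_D = 9+13 = 22
ES_E = max(EF_C=23, EF_D=22) = 23; EF_E = 23+11 = 34
ES_F = 23; EF_F = 23+9 = 32
ES_G = max(EF_A=9, EF_C=23) = 23; EF_G = 23+10 = 33
ES_H = max(EF_B=6, EF_E=34, EF_F=32, EF_G=33) = 34; EF_H = 34+10 = 44
Expected project duration μ = 44 days. Critical path: A → C → E → H.

Variance along critical path = 1.000 + 1.778 + 2.778 + 4.000 = 9.556; σ = √9.556 = 3.091 days.
Z = (47 − 44) / 3.091 = 0.970
P(T ≤ 47) = Φ(0.970) ≈ 0.834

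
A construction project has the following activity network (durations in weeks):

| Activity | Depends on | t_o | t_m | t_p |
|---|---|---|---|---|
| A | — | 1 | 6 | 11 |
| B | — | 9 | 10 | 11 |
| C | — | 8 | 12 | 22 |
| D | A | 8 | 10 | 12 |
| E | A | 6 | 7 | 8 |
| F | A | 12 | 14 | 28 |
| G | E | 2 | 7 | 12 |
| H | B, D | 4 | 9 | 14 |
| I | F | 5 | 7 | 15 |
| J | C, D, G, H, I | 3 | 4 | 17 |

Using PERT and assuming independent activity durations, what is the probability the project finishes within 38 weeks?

0.681

te_A = (1 + 4·6 + 11)/6 = 36/6 = 6; σ²_A = ((11−1)/6)² = 2.778
te_B = (9 + 4·10 + 11)/6 = 60/6 = 10; σ²_B = ((11−9)/6)² = 0.111
te_C = (8 + 4·12 + 22)/6 = 78/6 = 13; σ²_C = ((22−8)/6)² = 5.444
te_D = (8 + 4·10 + 12)/6 = 60/6 = 10; σ²_D = ((12−8)/6)² = 0.444
te_E = (6 + 4·7 + 8)/6 = 42/6 = 7; σ²_E = ((8−6)/6)² = 0.111
te_F = (12 + 4·14 + 28)/6 = 96/6 = 16; σ²_F = ((28−12)/6)² = 7.111
te_G = (2 + 4·7 + 12)/6 = 42/6 = 7; σ²_G = ((12−2)/6)² = 2.778
te_H = (4 + 4·9 + 14)/6 = 54/6 = 9; σ²_H = ((14−4)/6)² = 2.778
te_I = (5 + 4·7 + 15)/6 = 48/6 = 8; σ²_I = ((15−5)/6)² = 2.778
te_J = (3 + 4·4 + 17)/6 = 36/6 = 6; σ²_J = ((17−3)/6)² = 5.444

Forward pass:
ES_A = 0; EF_A = 6
ES_B = 0; EF_B = 10
ES_C = 0; EF_C = 13
ES_D = 6; EF_D = 6+10 = 16
ES_E = 6; EF_E = 6+7 = 13
ES_F = 6; EF_F = 6+16 = 22
ES_G = 13; EF_G = 13+7 = 20
ES_H = max(EF_B=10, EF_D=16) = 16; EF_H = 16+9 = 25
ES_I = 22; EF_I = 22+8 = 30
ES_J = max(EF_C=13, EF_D=16, EF_G=20, EF_H=25, EF_I=30) = 30; EF_J = 30+6 = 36
Expected project duration μ = 36 weeks. Critical path: A → F → I → J.

Variance along critical path = 2.778 + 7.111 + 2.778 + 5.444 = 18.111; σ = √18.111 = 4.256 weeks.
Z = (38 − 36) / 4.256 = 0.470
P(T ≤ 38) = Φ(0.470) ≈ 0.681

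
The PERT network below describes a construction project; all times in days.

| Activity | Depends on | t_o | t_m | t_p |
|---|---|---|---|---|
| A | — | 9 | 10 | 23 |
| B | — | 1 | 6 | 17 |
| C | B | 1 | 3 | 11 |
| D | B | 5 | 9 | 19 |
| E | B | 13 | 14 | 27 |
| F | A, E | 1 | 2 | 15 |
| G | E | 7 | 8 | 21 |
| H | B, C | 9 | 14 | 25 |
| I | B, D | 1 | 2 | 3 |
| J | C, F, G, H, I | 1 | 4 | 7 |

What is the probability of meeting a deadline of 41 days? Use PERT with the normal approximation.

te_A = (9 + 4·10 + 23)/6 = 72/6 = 12; σ²_A = ((23−9)/6)² = 5.444
te_B = (1 + 4·6 + 17)/6 = 42/6 = 7; σ²_B = ((17−1)/6)² = 7.111
te_C = (1 + 4·3 + 11)/6 = 24/6 = 4; σ²_C = ((11−1)/6)² = 2.778
te_D = (5 + 4·9 + 19)/6 = 60/6 = 10; σ²_D = ((19−5)/6)² = 5.444
te_E = (13 + 4·14 + 27)/6 = 96/6 = 16; σ²_E = ((27−13)/6)² = 5.444
te_F = (1 + 4·2 + 15)/6 = 24/6 = 4; σ²_F = ((15−1)/6)² = 5.444
te_G = (7 + 4·8 + 21)/6 = 60/6 = 10; σ²_G = ((21−7)/6)² = 5.444
te_H = (9 + 4·14 + 25)/6 = 90/6 = 15; σ²_H = ((25−9)/6)² = 7.111
te_I = (1 + 4·2 + 3)/6 = 12/6 = 2; σ²_I = ((3−1)/6)² = 0.111
te_J = (1 + 4·4 + 7)/6 = 24/6 = 4; σ²_J = ((7−1)/6)² = 1.000

Forward pass:
ES_A = 0; EF_A = 12
ES_B = 0; EF_B = 7
ES_C = 7; EF_C = 7+4 = 11
ES_D = 7; EF_D = 7+10 = 17
ES_E = 7; EF_E = 7+16 = 23
ES_F = max(EF_A=12, EF_E=23) = 23; EF_F = 23+4 = 27
ES_G = 23; EF_G = 23+10 = 33
ES_H = max(EF_B=7, EF_C=11) = 11; EF_H = 11+15 = 26
ES_I = max(EF_B=7, EF_D=17) = 17; EF_I = 17+2 = 19
ES_J = max(EF_C=11, EF_F=27, EF_G=33, EF_H=26, EF_I=19) = 33; EF_J = 33+4 = 37
Expected project duration μ = 37 days. Critical path: B → E → G → J.

Variance along critical path = 7.111 + 5.444 + 5.444 + 1.000 = 19.000; σ = √19.000 = 4.359 days.
Z = (41 − 37) / 4.359 = 0.918
P(T ≤ 41) = Φ(0.918) ≈ 0.821

0.821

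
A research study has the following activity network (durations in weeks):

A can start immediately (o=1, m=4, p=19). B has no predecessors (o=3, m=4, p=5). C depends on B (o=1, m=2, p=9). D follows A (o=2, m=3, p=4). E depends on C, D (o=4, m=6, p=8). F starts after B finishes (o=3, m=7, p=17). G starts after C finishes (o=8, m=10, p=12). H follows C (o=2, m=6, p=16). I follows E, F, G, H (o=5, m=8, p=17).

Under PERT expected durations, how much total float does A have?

2 weeks

te_A = (1 + 4·4 + 19)/6 = 36/6 = 6
te_B = (3 + 4·4 + 5)/6 = 24/6 = 4
te_C = (1 + 4·2 + 9)/6 = 18/6 = 3
te_D = (2 + 4·3 + 4)/6 = 18/6 = 3
te_E = (4 + 4·6 + 8)/6 = 36/6 = 6
te_F = (3 + 4·7 + 17)/6 = 48/6 = 8
te_G = (8 + 4·10 + 12)/6 = 60/6 = 10
te_H = (2 + 4·6 + 16)/6 = 42/6 = 7
te_I = (5 + 4·8 + 17)/6 = 54/6 = 9

Forward pass:
ES_A = 0; EF_A = 6
ES_B = 0; EF_B = 4
ES_C = 4; EF_C = 4+3 = 7
ES_D = 6; EF_D = 6+3 = 9
ES_E = max(EF_C=7, EF_D=9) = 9; EF_E = 9+6 = 15
ES_F = 4; EF_F = 4+8 = 12
ES_G = 7; EF_G = 7+10 = 17
ES_H = 7; EF_H = 7+7 = 14
ES_I = max(EF_E=15, EF_F=12, EF_G=17, EF_H=14) = 17; EF_I = 17+9 = 26
Expected project duration μ = 26 weeks. Critical path: B → C → G → I.

Backward pass:
LF_I = 26; LS_I = 26−9 = 17
LF_H = LS_I = 17; LS_H = 17−7 = 10
LF_G = LS_I = 17; LS_G = 17−10 = 7
LF_F = LS_I = 17; LS_F = 17−8 = 9
LF_E = LS_I = 17; LS_E = 17−6 = 11
LF_D = LS_E = 11; LS_D = 11−3 = 8
LF_C = min(LS_E=11, LS_G=7, LS_H=10) = 7; LS_C = 7−3 = 4
LF_B = min(LS_C=4, LS_F=9) = 4; LS_B = 4−4 = 0
LF_A = LS_D = 8; LS_A = 8−6 = 2
Slack_A = LS_A − ES_A = 2 − 0 = 2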